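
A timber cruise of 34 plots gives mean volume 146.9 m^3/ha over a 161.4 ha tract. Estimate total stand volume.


Formula: Total Volume = Mean Volume per ha * Total Area
Total Volume = 146.9 m^3/ha * 161.4 ha
Total Volume = 23710 m^3

23710


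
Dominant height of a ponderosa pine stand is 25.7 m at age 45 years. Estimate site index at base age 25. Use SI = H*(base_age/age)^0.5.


Formula: SI = H_dom * (base_age / age)^0.5
Age ratio = 25 / 45 = 0.55556
sqrt(age_ratio) = 0.74536
SI = 25.7 * 0.74536 = 19.2 m

19.2


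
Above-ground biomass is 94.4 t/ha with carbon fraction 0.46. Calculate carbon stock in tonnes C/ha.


Formula: Carbon Stock = Biomass * Carbon Fraction
C = 94.4 t/ha * 0.46
C = 43.4 t C/ha

43.4


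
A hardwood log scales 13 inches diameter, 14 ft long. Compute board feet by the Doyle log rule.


Doyle: BF = (D - 4)^2 * L / 16
Adjusted diameter = 13 - 4 = 9 in
(D-4)^2 = 9^2 = 81
BF = 81 * 14 / 16 = 71 BF

71


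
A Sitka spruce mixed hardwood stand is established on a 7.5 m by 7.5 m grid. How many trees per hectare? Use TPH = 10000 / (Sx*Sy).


Formula: TPH = 10000 m^2/ha / (spacing_x * spacing_y)
Area per tree = 7.5 m * 7.5 m = 56.25 m^2
TPH = 10000 / 56.25 = 178 trees/ha

178


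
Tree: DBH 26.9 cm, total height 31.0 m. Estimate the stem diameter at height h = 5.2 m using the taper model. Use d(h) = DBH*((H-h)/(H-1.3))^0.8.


Taper: d(h) = DBH * ((H - h) / (H - 1.3))^0.8
Numerator = H - h = 31.0 - 5.2 = 25.8 m
Denominator = H - 1.3 = 31.0 - 1.3 = 29.7 m
Ratio = 25.8 / 29.7 = 0.86869
d = 26.9 * 0.86869^0.8 = 24.0 cm

24.0


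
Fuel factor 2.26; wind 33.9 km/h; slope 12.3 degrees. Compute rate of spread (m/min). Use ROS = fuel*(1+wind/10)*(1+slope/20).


Formula: ROS = fuel * (1 + wind/10) * (1 + slope/20)
Wind factor = 1 + 33.9/10 = 4.39
Slope factor = 1 + 12.3/20 = 1.615
ROS = 2.26 * 4.39 * 1.615 = 16.02 m/min

16.02


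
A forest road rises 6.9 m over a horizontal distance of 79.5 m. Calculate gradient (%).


Formula: Gradient = rise / run * 100
Gradient = 6.9 / 79.5 * 100 = 8.7%

8.7


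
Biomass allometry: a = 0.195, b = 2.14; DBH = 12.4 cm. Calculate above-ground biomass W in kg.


Formula: W = a * DBH^b  (allometric power law)
DBH^b = 12.4^2.14 = 218.7371
W = 0.195 * 218.7371 = 42.7 kg

42.7


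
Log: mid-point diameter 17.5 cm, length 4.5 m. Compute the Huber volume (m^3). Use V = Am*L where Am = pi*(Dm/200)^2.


Huber: V = Am * L,  Am = pi*(Dm/200)^2
Am = pi*(17.5/200)^2 = 0.024053 m^2
V = 0.024053*4.5 = 0.1082 m^3

0.1082


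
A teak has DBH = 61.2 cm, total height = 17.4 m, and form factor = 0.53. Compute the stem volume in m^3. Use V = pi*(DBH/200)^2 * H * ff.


Formula: V = pi * (DBH/200)^2 * H * ff
Radius = DBH/200 = 61.2/200 = 0.306 m
Radius^2 = 0.306^2 = 0.093636 m^2
V = pi * 0.093636 * 17.4 * 0.53
V = 2.713 m^3

2.713


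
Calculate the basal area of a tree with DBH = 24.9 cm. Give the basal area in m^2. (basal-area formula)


Formula: BA = pi * (DBH/2)^2 / 10000  (cm^2 to m^2)
Radius = DBH/2 = 24.9/2 = 12.45 cm
BA = pi * 12.45^2 / 10000
   = 486.9547 cm^2 / 10000
   = 0.0487 m^2

0.0487


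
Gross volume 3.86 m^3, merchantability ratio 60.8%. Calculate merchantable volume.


Formula: MV = V_total * (merchantable_pct / 100)
Merchantable fraction = 60.8% / 100 = 0.608
MV = 3.86 m^3 * 0.608 = 2.347 m^3

2.347


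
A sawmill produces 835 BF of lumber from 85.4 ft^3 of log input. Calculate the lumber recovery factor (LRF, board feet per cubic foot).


Formula: LRF = Lumber Output (BF) / Log Input (ft^3)
LRF = 835 BF / 85.4 ft^3
LRF = 9.78 BF/ft^3

9.78


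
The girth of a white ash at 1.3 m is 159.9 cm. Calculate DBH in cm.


Formula: DBH = C / pi
DBH = 159.9 / pi
pi = 3.14159...
DBH = 50.9 cm

50.9


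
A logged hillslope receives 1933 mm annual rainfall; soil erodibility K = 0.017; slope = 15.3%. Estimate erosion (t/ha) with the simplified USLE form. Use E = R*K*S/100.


Formula: E = R * K * S / 100  (simplified USLE)
R * K = 1933 * 0.017 = 32.861
E = 32.861 * 15.3 / 100 = 5.03 t/ha

5.03


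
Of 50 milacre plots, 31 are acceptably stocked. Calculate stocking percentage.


Formula: Stocking % = stocked plots / total plots * 100
Stocking = 31 / 50 * 100
Stocking = 0.62 * 100 = 62.0%

62.0


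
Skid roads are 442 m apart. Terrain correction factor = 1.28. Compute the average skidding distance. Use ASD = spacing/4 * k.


Formula: ASD = (spacing / 4) * correction
Uncorrected distance = spacing / 4 = 442 / 4 = 110.5 m
ASD = 110.5 * 1.28 = 141 m

141


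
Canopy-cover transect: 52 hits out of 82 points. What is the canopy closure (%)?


Formula: Canopy closure = covered points / total points * 100
Closure = 52 / 82 * 100
Closure = 0.6341 * 100 = 63.4%

63.4


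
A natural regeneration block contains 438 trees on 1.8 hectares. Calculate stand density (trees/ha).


Formula: Stand Density = N_trees / Area_ha
Density = 438 trees / 1.8 ha
Density = 243 trees/ha

243


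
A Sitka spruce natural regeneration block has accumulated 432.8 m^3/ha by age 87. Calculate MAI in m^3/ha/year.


Formula: MAI = Total Volume / Stand Age
MAI = 432.8 m^3/ha / 87 years
MAI = 4.97 m^3/ha/year

4.97


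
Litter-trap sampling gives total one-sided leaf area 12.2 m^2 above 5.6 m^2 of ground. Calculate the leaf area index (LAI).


Formula: LAI = total leaf area / ground area  (dimensionless)
LAI = 12.2 m^2 / 5.6 m^2
LAI = 2.18

2.18


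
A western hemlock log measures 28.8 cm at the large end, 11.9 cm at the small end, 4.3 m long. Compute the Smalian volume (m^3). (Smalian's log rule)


Smalian: V = (A1 + A2)/2 * L,  A = pi*(D/200)^2
A1 = pi*(28.8/200)^2 = 0.065144 m^2
A2 = pi*(11.9/200)^2 = 0.011122 m^2
V = (0.065144+0.011122)/2*4.3 = 0.164 m^3

0.164


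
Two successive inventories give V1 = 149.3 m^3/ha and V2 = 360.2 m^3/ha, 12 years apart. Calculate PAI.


Formula: PAI = (V_T2 - V_T1) / (T2 - T1)
Volume increment = 360.2 - 149.3 = 210.9 m^3/ha
PAI = 210.9 / 12 = 17.58 m^3/ha/year

17.58


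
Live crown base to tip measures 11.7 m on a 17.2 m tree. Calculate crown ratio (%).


Formula: Crown Ratio = (Crown Length / Total Height) * 100
CR = (11.7 m / 17.2 m) * 100
CR = 0.6802 * 100 = 68.0%

68.0


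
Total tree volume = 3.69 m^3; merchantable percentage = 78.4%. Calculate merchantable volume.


Formula: MV = V_total * (merchantable_pct / 100)
Merchantable fraction = 78.4% / 100 = 0.784
MV = 3.69 m^3 * 0.784 = 2.893 m^3

2.893


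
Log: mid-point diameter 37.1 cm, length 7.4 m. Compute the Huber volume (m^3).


Huber: V = Am * L,  Am = pi*(Dm/200)^2
Am = pi*(37.1/200)^2 = 0.108103 m^2
V = 0.108103*7.4 = 0.8 m^3

0.8


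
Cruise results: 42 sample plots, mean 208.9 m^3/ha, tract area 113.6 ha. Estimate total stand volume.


Formula: Total Volume = Mean Volume per ha * Total Area
Total Volume = 208.9 m^3/ha * 113.6 ha
Total Volume = 23731 m^3

23731


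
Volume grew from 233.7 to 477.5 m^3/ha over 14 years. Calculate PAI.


Formula: PAI = (V_T2 - V_T1) / (T2 - T1)
Volume increment = 477.5 - 233.7 = 243.8 m^3/ha
PAI = 243.8 / 14 = 17.41 m^3/ha/year

17.41


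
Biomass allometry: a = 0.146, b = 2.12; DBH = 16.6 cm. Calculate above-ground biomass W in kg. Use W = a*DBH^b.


Formula: W = a * DBH^b  (allometric power law)
DBH^b = 16.6^2.12 = 386.0372
W = 0.146 * 386.0372 = 56.4 kg

56.4


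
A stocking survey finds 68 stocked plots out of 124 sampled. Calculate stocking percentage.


Formula: Stocking % = stocked plots / total plots * 100
Stocking = 68 / 124 * 100
Stocking = 0.5484 * 100 = 54.8%

54.8


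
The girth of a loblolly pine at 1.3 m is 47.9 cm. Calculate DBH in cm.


Formula: DBH = C / pi
DBH = 47.9 / pi
pi = 3.14159...
DBH = 15.2 cm

15.2


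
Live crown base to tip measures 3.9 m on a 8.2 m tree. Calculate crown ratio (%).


Formula: Crown Ratio = (Crown Length / Total Height) * 100
CR = (3.9 m / 8.2 m) * 100
CR = 0.4756 * 100 = 47.6%

47.6


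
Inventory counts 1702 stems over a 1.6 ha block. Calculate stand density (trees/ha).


Formula: Stand Density = N_trees / Area_ha
Density = 1702 trees / 1.6 ha
Density = 1064 trees/ha

1064


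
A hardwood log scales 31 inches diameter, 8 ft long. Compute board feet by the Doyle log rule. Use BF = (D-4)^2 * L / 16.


Doyle: BF = (D - 4)^2 * L / 16
Adjusted diameter = 31 - 4 = 27 in
(D-4)^2 = 27^2 = 729
BF = 729 * 8 / 16 = 365 BF

365


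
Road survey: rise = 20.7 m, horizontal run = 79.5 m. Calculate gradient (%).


Formula: Gradient = rise / run * 100
Gradient = 20.7 / 79.5 * 100 = 26.0%

26.0


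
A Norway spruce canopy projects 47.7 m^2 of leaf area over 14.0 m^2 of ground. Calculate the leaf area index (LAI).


Formula: LAI = total leaf area / ground area  (dimensionless)
LAI = 47.7 m^2 / 14.0 m^2
LAI = 3.41

3.41


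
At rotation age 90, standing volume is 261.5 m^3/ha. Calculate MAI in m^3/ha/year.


Formula: MAI = Total Volume / Stand Age
MAI = 261.5 m^3/ha / 90 years
MAI = 2.91 m^3/ha/year

2.91


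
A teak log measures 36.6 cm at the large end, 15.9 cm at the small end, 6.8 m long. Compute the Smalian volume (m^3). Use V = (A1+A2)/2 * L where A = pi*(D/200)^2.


Smalian: V = (A1 + A2)/2 * L,  A = pi*(D/200)^2
A1 = pi*(36.6/200)^2 = 0.105209 m^2
A2 = pi*(15.9/200)^2 = 0.019856 m^2
V = (0.105209+0.019856)/2*6.8 = 0.4252 m^3

0.4252


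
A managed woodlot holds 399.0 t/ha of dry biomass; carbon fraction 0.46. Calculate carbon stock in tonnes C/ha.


Formula: Carbon Stock = Biomass * Carbon Fraction
C = 399.0 t/ha * 0.46
C = 183.5 t C/ha

183.5


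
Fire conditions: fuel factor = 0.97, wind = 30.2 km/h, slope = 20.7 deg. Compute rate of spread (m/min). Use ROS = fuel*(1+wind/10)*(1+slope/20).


Formula: ROS = fuel * (1 + wind/10) * (1 + slope/20)
Wind factor = 1 + 30.2/10 = 4.02
Slope factor = 1 + 20.7/20 = 2.035
ROS = 0.97 * 4.02 * 2.035 = 7.94 m/min

7.94


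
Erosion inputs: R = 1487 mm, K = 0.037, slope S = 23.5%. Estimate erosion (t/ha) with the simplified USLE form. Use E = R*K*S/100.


Formula: E = R * K * S / 100  (simplified USLE)
R * K = 1487 * 0.037 = 55.019
E = 55.019 * 23.5 / 100 = 12.93 t/ha

12.93


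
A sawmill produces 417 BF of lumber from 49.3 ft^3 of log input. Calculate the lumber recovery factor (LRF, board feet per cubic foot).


Formula: LRF = Lumber Output (BF) / Log Input (ft^3)
LRF = 417 BF / 49.3 ft^3
LRF = 8.46 BF/ft^3

8.46


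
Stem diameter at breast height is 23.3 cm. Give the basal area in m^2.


Formula: BA = pi * (DBH/2)^2 / 10000  (cm^2 to m^2)
Radius = DBH/2 = 23.3/2 = 11.65 cm
BA = pi * 11.65^2 / 10000
   = 426.3848 cm^2 / 10000
   = 0.0426 m^2

0.0426


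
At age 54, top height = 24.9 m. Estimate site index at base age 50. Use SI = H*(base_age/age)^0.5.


Formula: SI = H_dom * (base_age / age)^0.5
Age ratio = 50 / 54 = 0.92593
sqrt(age_ratio) = 0.96225
SI = 24.9 * 0.96225 = 24.0 m

24.0


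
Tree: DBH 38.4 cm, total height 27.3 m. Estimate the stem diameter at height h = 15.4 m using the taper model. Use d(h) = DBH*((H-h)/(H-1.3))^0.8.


Taper: d(h) = DBH * ((H - h) / (H - 1.3))^0.8
Numerator = H - h = 27.3 - 15.4 = 11.9 m
Denominator = H - 1.3 = 27.3 - 1.3 = 26.0 m
Ratio = 11.9 / 26.0 = 0.45769
d = 38.4 * 0.45769^0.8 = 20.5 cm

20.5


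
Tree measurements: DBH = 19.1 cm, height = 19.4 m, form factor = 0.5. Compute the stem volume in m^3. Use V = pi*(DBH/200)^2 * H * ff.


Formula: V = pi * (DBH/200)^2 * H * ff
Radius = DBH/200 = 19.1/200 = 0.0955 m
Radius^2 = 0.0955^2 = 0.00912025 m^2
V = pi * 0.00912025 * 19.4 * 0.5
V = 0.278 m^3

0.278


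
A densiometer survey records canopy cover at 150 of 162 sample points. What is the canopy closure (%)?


Formula: Canopy closure = covered points / total points * 100
Closure = 150 / 162 * 100
Closure = 0.9259 * 100 = 92.6%

92.6


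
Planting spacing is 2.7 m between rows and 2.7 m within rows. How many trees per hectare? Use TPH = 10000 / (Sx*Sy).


Formula: TPH = 10000 m^2/ha / (spacing_x * spacing_y)
Area per tree = 2.7 m * 2.7 m = 7.29 m^2
TPH = 10000 / 7.29 = 1372 trees/ha

1372


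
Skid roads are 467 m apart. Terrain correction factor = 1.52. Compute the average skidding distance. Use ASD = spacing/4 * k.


Formula: ASD = (spacing / 4) * correction
Uncorrected distance = spacing / 4 = 467 / 4 = 116.75 m
ASD = 116.75 * 1.52 = 177 m

177


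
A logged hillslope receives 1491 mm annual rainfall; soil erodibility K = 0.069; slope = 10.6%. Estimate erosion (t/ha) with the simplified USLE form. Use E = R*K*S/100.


Formula: E = R * K * S / 100  (simplified USLE)
R * K = 1491 * 0.069 = 102.879
E = 102.879 * 10.6 / 100 = 10.91 t/ha

10.91


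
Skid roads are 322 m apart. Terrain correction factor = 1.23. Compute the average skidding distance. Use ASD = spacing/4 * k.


Formula: ASD = (spacing / 4) * correction
Uncorrected distance = spacing / 4 = 322 / 4 = 80.5 m
ASD = 80.5 * 1.23 = 99 m

99


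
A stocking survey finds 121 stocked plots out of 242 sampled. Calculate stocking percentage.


Formula: Stocking % = stocked plots / total plots * 100
Stocking = 121 / 242 * 100
Stocking = 0.5 * 100 = 50.0%

50.0


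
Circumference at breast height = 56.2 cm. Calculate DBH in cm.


Formula: DBH = C / pi
DBH = 56.2 / pi
pi = 3.14159...
DBH = 17.9 cm

17.9


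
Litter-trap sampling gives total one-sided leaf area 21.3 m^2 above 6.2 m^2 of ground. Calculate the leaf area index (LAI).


Formula: LAI = total leaf area / ground area  (dimensionless)
LAI = 21.3 m^2 / 6.2 m^2
LAI = 3.44

3.44


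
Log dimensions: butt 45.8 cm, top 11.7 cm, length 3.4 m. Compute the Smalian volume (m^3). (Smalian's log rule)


Smalian: V = (A1 + A2)/2 * L,  A = pi*(D/200)^2
A1 = pi*(45.8/200)^2 = 0.164748 m^2
A2 = pi*(11.7/200)^2 = 0.010751 m^2
V = (0.164748+0.010751)/2*3.4 = 0.2983 m^3

0.2983


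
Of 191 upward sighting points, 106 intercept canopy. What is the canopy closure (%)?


Formula: Canopy closure = covered points / total points * 100
Closure = 106 / 191 * 100
Closure = 0.555 * 100 = 55.5%

55.5


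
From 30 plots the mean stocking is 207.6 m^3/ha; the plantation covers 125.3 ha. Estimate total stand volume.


Formula: Total Volume = Mean Volume per ha * Total Area
Total Volume = 207.6 m^3/ha * 125.3 ha
Total Volume = 26012 m^3

26012


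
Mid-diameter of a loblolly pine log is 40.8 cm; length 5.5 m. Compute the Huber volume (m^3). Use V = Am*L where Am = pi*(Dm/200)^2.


Huber: V = Am * L,  Am = pi*(Dm/200)^2
Am = pi*(40.8/200)^2 = 0.130741 m^2
V = 0.130741*5.5 = 0.7191 m^3

0.7191


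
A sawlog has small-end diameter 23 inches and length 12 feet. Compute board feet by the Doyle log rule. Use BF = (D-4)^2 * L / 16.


Doyle: BF = (D - 4)^2 * L / 16
Adjusted diameter = 23 - 4 = 19 in
(D-4)^2 = 19^2 = 361
BF = 361 * 12 / 16 = 271 BF

271


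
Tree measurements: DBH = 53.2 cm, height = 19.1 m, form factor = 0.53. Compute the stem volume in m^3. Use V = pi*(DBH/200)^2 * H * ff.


Formula: V = pi * (DBH/200)^2 * H * ff
Radius = DBH/200 = 53.2/200 = 0.266 m
Radius^2 = 0.266^2 = 0.070756 m^2
V = pi * 0.070756 * 19.1 * 0.53
V = 2.25 m^3

2.25


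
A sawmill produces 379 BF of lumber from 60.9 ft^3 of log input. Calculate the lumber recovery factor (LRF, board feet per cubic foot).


Formula: LRF = Lumber Output (BF) / Log Input (ft^3)
LRF = 379 BF / 60.9 ft^3
LRF = 6.22 BF/ft^3

6.22


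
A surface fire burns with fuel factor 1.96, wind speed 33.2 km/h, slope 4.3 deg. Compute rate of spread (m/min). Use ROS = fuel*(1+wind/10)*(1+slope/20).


Formula: ROS = fuel * (1 + wind/10) * (1 + slope/20)
Wind factor = 1 + 33.2/10 = 4.32
Slope factor = 1 + 4.3/20 = 1.215
ROS = 1.96 * 4.32 * 1.215 = 10.29 m/min

10.29


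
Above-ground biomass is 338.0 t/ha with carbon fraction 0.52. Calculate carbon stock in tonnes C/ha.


Formula: Carbon Stock = Biomass * Carbon Fraction
C = 338.0 t/ha * 0.52
C = 175.8 t C/ha

175.8


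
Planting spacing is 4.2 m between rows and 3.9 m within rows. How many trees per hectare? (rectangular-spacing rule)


Formula: TPH = 10000 m^2/ha / (spacing_x * spacing_y)
Area per tree = 4.2 m * 3.9 m = 16.38 m^2
TPH = 10000 / 16.38 = 611 trees/ha

611


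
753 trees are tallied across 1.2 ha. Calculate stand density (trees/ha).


Formula: Stand Density = N_trees / Area_ha
Density = 753 trees / 1.2 ha
Density = 628 trees/ha

628


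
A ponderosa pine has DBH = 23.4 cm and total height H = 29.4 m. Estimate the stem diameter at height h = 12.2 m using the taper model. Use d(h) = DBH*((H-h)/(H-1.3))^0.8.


Taper: d(h) = DBH * ((H - h) / (H - 1.3))^0.8
Numerator = H - h = 29.4 - 12.2 = 17.2 m
Denominator = H - 1.3 = 29.4 - 1.3 = 28.1 m
Ratio = 17.2 / 28.1 = 0.6121
d = 23.4 * 0.6121^0.8 = 15.8 cm

15.8


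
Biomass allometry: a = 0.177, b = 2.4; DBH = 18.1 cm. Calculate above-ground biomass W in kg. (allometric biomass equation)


Formula: W = a * DBH^b  (allometric power law)
DBH^b = 18.1^2.4 = 1043.3465
W = 0.177 * 1043.3465 = 184.7 kg

184.7


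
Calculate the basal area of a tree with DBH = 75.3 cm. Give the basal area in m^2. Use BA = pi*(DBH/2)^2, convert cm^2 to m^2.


Formula: BA = pi * (DBH/2)^2 / 10000  (cm^2 to m^2)
Radius = DBH/2 = 75.3/2 = 37.65 cm
BA = pi * 37.65^2 / 10000
   = 4453.2783 cm^2 / 10000
   = 0.4453 m^2

0.4453


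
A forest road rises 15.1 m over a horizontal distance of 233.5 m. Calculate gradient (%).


Formula: Gradient = rise / run * 100
Gradient = 15.1 / 233.5 * 100 = 6.5%

6.5


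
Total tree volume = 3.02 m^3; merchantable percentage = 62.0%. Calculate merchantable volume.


Formula: MV = V_total * (merchantable_pct / 100)
Merchantable fraction = 62.0% / 100 = 0.62
MV = 3.02 m^3 * 0.62 = 1.872 m^3

1.872


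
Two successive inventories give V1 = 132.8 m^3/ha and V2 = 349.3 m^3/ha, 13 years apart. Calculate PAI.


Formula: PAI = (V_T2 - V_T1) / (T2 - T1)
Volume increment = 349.3 - 132.8 = 216.5 m^3/ha
PAI = 216.5 / 13 = 16.65 m^3/ha/year

16.65


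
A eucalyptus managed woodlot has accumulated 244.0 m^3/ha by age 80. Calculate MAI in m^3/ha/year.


Formula: MAI = Total Volume / Stand Age
MAI = 244.0 m^3/ha / 80 years
MAI = 3.05 m^3/ha/year

3.05


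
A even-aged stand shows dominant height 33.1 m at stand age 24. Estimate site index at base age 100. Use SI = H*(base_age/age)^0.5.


Formula: SI = H_dom * (base_age / age)^0.5
Age ratio = 100 / 24 = 4.16667
sqrt(age_ratio) = 2.04124
SI = 33.1 * 2.04124 = 67.6 m

67.6


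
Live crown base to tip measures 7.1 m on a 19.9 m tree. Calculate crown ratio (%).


Formula: Crown Ratio = (Crown Length / Total Height) * 100
CR = (7.1 m / 19.9 m) * 100
CR = 0.3568 * 100 = 35.7%

35.7


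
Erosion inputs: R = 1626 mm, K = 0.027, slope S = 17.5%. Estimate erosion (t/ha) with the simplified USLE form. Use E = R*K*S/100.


Formula: E = R * K * S / 100  (simplified USLE)
R * K = 1626 * 0.027 = 43.902
E = 43.902 * 17.5 / 100 = 7.68 t/ha

7.68


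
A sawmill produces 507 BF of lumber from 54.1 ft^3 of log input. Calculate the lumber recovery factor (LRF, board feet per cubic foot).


Formula: LRF = Lumber Output (BF) / Log Input (ft^3)
LRF = 507 BF / 54.1 ft^3
LRF = 9.37 BF/ft^3

9.37


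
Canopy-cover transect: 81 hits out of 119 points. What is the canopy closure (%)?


Formula: Canopy closure = covered points / total points * 100
Closure = 81 / 119 * 100
Closure = 0.6807 * 100 = 68.1%

68.1


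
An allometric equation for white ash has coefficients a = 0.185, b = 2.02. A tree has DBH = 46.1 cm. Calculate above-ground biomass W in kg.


Formula: W = a * DBH^b  (allometric power law)
DBH^b = 46.1^2.02 = 2294.4356
W = 0.185 * 2294.4356 = 424.5 kg

424.5


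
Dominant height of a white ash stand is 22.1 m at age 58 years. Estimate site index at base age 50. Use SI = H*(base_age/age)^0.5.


Formula: SI = H_dom * (base_age / age)^0.5
Age ratio = 50 / 58 = 0.86207
sqrt(age_ratio) = 0.92848
SI = 22.1 * 0.92848 = 20.5 m

20.5


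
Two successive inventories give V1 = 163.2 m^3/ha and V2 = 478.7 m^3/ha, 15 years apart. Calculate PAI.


Formula: PAI = (V_T2 - V_T1) / (T2 - T1)
Volume increment = 478.7 - 163.2 = 315.5 m^3/ha
PAI = 315.5 / 15 = 21.03 m^3/ha/year

21.03


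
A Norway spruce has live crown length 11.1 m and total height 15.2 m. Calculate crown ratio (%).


Formula: Crown Ratio = (Crown Length / Total Height) * 100
CR = (11.1 m / 15.2 m) * 100
CR = 0.7303 * 100 = 73.0%

73.0


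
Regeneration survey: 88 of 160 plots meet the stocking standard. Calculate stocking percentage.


Formula: Stocking % = stocked plots / total plots * 100
Stocking = 88 / 160 * 100
Stocking = 0.55 * 100 = 55.0%

55.0


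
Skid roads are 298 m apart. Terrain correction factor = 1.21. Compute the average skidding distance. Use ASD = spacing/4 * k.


Formula: ASD = (spacing / 4) * correction
Uncorrected distance = spacing / 4 = 298 / 4 = 74.5 m
ASD = 74.5 * 1.21 = 90 m

90


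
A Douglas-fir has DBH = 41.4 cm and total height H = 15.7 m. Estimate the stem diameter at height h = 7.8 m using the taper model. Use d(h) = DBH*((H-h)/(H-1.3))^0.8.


Taper: d(h) = DBH * ((H - h) / (H - 1.3))^0.8
Numerator = H - h = 15.7 - 7.8 = 7.9 m
Denominator = H - 1.3 = 15.7 - 1.3 = 14.4 m
Ratio = 7.9 / 14.4 = 0.54861
d = 41.4 * 0.54861^0.8 = 25.6 cm

25.6


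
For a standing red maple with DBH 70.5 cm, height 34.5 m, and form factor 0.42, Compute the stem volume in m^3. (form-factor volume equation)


Formula: V = pi * (DBH/200)^2 * H * ff
Radius = DBH/200 = 70.5/200 = 0.3525 m
Radius^2 = 0.3525^2 = 0.12425625 m^2
V = pi * 0.12425625 * 34.5 * 0.42
V = 5.656 m^3

5.656


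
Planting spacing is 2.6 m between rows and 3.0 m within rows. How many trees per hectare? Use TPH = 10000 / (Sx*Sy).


Formula: TPH = 10000 m^2/ha / (spacing_x * spacing_y)
Area per tree = 2.6 m * 3.0 m = 7.8 m^2
TPH = 10000 / 7.8 = 1282 trees/ha

1282


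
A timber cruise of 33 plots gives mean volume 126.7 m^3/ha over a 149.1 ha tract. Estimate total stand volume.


Formula: Total Volume = Mean Volume per ha * Total Area
Total Volume = 126.7 m^3/ha * 149.1 ha
Total Volume = 18891 m^3

18891


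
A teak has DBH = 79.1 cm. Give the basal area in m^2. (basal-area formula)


Formula: BA = pi * (DBH/2)^2 / 10000  (cm^2 to m^2)
Radius = DBH/2 = 79.1/2 = 39.55 cm
BA = pi * 39.55^2 / 10000
   = 4914.0871 cm^2 / 10000
   = 0.4914 m^2

0.4914


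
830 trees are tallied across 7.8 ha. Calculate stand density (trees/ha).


Formula: Stand Density = N_trees / Area_ha
Density = 830 trees / 7.8 ha
Density = 106 trees/ha

106


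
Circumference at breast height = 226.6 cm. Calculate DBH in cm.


Formula: DBH = C / pi
DBH = 226.6 / pi
pi = 3.14159...
DBH = 72.1 cm

72.1


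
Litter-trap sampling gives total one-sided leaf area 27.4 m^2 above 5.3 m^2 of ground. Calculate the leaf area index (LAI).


Formula: LAI = total leaf area / ground area  (dimensionless)
LAI = 27.4 m^2 / 5.3 m^2
LAI = 5.17

5.17


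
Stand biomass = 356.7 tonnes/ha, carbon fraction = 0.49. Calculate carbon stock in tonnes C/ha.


Formula: Carbon Stock = Biomass * Carbon Fraction
C = 356.7 t/ha * 0.49
C = 174.8 t C/ha

174.8


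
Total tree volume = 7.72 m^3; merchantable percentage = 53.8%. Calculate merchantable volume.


Formula: MV = V_total * (merchantable_pct / 100)
Merchantable fraction = 53.8% / 100 = 0.538
MV = 7.72 m^3 * 0.538 = 4.153 m^3

4.153


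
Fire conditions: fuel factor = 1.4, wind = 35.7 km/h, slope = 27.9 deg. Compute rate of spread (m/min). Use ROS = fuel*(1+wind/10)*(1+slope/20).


Formula: ROS = fuel * (1 + wind/10) * (1 + slope/20)
Wind factor = 1 + 35.7/10 = 4.57
Slope factor = 1 + 27.9/20 = 2.395
ROS = 1.4 * 4.57 * 2.395 = 15.32 m/min

15.32


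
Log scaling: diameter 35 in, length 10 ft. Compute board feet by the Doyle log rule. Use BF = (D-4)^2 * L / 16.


Doyle: BF = (D - 4)^2 * L / 16
Adjusted diameter = 35 - 4 = 31 in
(D-4)^2 = 31^2 = 961
BF = 961 * 10 / 16 = 601 BF

601


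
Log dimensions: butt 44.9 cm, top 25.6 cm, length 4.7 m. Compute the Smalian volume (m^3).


Smalian: V = (A1 + A2)/2 * L,  A = pi*(D/200)^2
A1 = pi*(44.9/200)^2 = 0.158337 m^2
A2 = pi*(25.6/200)^2 = 0.051472 m^2
V = (0.158337+0.051472)/2*4.7 = 0.4931 m^3

0.4931


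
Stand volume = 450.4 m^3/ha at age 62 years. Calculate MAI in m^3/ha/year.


Formula: MAI = Total Volume / Stand Age
MAI = 450.4 m^3/ha / 62 years
MAI = 7.26 m^3/ha/year

7.26


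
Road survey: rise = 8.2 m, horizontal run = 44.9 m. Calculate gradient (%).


Formula: Gradient = rise / run * 100
Gradient = 8.2 / 44.9 * 100 = 18.3%

18.3


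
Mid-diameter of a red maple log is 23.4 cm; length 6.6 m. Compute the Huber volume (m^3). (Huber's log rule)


Huber: V = Am * L,  Am = pi*(Dm/200)^2
Am = pi*(23.4/200)^2 = 0.043005 m^2
V = 0.043005*6.6 = 0.2838 m^3

0.2838


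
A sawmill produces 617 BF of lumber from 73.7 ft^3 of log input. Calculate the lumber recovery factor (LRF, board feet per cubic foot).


Formula: LRF = Lumber Output (BF) / Log Input (ft^3)
LRF = 617 BF / 73.7 ft^3
LRF = 8.37 BF/ft^3

8.37


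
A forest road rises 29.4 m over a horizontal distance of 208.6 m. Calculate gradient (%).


Formula: Gradient = rise / run * 100
Gradient = 29.4 / 208.6 * 100 = 14.1%

14.1


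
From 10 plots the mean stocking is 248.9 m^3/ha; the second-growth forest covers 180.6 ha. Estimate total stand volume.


Formula: Total Volume = Mean Volume per ha * Total Area
Total Volume = 248.9 m^3/ha * 180.6 ha
Total Volume = 44951 m^3

44951


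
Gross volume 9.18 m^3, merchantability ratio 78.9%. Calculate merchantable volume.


Formula: MV = V_total * (merchantable_pct / 100)
Merchantable fraction = 78.9% / 100 = 0.789
MV = 9.18 m^3 * 0.789 = 7.243 m^3

7.243


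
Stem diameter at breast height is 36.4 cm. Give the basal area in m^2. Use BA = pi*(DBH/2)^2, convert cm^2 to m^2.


Formula: BA = pi * (DBH/2)^2 / 10000  (cm^2 to m^2)
Radius = DBH/2 = 36.4/2 = 18.2 cm
BA = pi * 18.2^2 / 10000
   = 1040.6212 cm^2 / 10000
   = 0.1041 m^2

0.1041


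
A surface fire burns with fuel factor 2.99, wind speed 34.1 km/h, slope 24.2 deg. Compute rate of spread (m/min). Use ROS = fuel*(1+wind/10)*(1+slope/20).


Formula: ROS = fuel * (1 + wind/10) * (1 + slope/20)
Wind factor = 1 + 34.1/10 = 4.41
Slope factor = 1 + 24.2/20 = 2.21
ROS = 2.99 * 4.41 * 2.21 = 29.14 m/min

29.14


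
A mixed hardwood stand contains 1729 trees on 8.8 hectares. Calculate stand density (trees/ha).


Formula: Stand Density = N_trees / Area_ha
Density = 1729 trees / 8.8 ha
Density = 196 trees/ha

196


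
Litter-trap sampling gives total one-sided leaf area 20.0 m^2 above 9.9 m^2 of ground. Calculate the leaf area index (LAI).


Formula: LAI = total leaf area / ground area  (dimensionless)
LAI = 20.0 m^2 / 9.9 m^2
LAI = 2.02

2.02


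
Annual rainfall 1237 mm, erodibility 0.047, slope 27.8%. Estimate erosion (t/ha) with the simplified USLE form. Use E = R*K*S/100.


Formula: E = R * K * S / 100  (simplified USLE)
R * K = 1237 * 0.047 = 58.139
E = 58.139 * 27.8 / 100 = 16.16 t/ha

16.16


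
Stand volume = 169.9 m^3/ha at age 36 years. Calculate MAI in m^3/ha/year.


Formula: MAI = Total Volume / Stand Age
MAI = 169.9 m^3/ha / 36 years
MAI = 4.72 m^3/ha/year

4.72


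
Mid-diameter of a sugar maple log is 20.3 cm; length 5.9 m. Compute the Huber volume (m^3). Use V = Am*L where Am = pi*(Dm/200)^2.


Huber: V = Am * L,  Am = pi*(Dm/200)^2
Am = pi*(20.3/200)^2 = 0.032365 m^2
V = 0.032365*5.9 = 0.191 m^3

0.191


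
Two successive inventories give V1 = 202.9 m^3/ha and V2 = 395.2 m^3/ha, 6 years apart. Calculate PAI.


Formula: PAI = (V_T2 - V_T1) / (T2 - T1)
Volume increment = 395.2 - 202.9 = 192.3 m^3/ha
PAI = 192.3 / 6 = 32.05 m^3/ha/year

32.05


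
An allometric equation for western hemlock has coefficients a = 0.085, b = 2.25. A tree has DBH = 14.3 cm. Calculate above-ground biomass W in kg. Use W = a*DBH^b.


Formula: W = a * DBH^b  (allometric power law)
DBH^b = 14.3^2.25 = 397.6547
W = 0.085 * 397.6547 = 33.8 kg

33.8


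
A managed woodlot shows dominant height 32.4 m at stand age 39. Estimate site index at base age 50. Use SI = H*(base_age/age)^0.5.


Formula: SI = H_dom * (base_age / age)^0.5
Age ratio = 50 / 39 = 1.28205
sqrt(age_ratio) = 1.13228
SI = 32.4 * 1.13228 = 36.7 m

36.7


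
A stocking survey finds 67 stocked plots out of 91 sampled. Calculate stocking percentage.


Formula: Stocking % = stocked plots / total plots * 100
Stocking = 67 / 91 * 100
Stocking = 0.7363 * 100 = 73.6%

73.6


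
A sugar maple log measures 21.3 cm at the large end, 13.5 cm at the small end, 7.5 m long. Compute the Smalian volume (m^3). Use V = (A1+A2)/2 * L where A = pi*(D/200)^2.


Smalian: V = (A1 + A2)/2 * L,  A = pi*(D/200)^2
A1 = pi*(21.3/200)^2 = 0.035633 m^2
A2 = pi*(13.5/200)^2 = 0.014314 m^2
V = (0.035633+0.014314)/2*7.5 = 0.1873 m^3

0.1873


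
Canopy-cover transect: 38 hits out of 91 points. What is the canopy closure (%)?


Formula: Canopy closure = covered points / total points * 100
Closure = 38 / 91 * 100
Closure = 0.4176 * 100 = 41.8%

41.8


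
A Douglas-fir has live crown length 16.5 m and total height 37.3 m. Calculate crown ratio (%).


Formula: Crown Ratio = (Crown Length / Total Height) * 100
CR = (16.5 m / 37.3 m) * 100
CR = 0.4424 * 100 = 44.2%

44.2


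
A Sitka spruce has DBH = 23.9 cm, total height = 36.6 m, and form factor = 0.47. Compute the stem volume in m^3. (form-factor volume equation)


Formula: V = pi * (DBH/200)^2 * H * ff
Radius = DBH/200 = 23.9/200 = 0.1195 m
Radius^2 = 0.1195^2 = 0.01428025 m^2
V = pi * 0.01428025 * 36.6 * 0.47
V = 0.772 m^3

0.772


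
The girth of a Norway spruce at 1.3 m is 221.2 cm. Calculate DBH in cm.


Formula: DBH = C / pi
DBH = 221.2 / pi
pi = 3.14159...
DBH = 70.4 cm

70.4


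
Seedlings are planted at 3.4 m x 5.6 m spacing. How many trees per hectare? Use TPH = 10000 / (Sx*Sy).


Formula: TPH = 10000 m^2/ha / (spacing_x * spacing_y)
Area per tree = 3.4 m * 5.6 m = 19.04 m^2
TPH = 10000 / 19.04 = 525 trees/ha

525


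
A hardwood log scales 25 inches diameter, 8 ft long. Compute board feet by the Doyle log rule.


Doyle: BF = (D - 4)^2 * L / 16
Adjusted diameter = 25 - 4 = 21 in
(D-4)^2 = 21^2 = 441
BF = 441 * 8 / 16 = 221 BF

221


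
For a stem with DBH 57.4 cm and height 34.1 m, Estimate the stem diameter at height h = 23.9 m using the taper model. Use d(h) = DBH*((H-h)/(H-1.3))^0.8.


Taper: d(h) = DBH * ((H - h) / (H - 1.3))^0.8
Numerator = H - h = 34.1 - 23.9 = 10.2 m
Denominator = H - 1.3 = 34.1 - 1.3 = 32.8 m
Ratio = 10.2 / 32.8 = 0.31098
d = 57.4 * 0.31098^0.8 = 22.5 cm

22.5


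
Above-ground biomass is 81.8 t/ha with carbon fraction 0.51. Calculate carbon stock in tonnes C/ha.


Formula: Carbon Stock = Biomass * Carbon Fraction
C = 81.8 t/ha * 0.51
C = 41.7 t C/ha

41.7


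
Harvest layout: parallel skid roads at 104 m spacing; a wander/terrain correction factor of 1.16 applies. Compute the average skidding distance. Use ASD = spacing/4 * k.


Formula: ASD = (spacing / 4) * correction
Uncorrected distance = spacing / 4 = 104 / 4 = 26 m
ASD = 26 * 1.16 = 30 m

30


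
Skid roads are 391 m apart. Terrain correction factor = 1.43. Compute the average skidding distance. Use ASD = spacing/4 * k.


Formula: ASD = (spacing / 4) * correction
Uncorrected distance = spacing / 4 = 391 / 4 = 97.75 m
ASD = 97.75 * 1.43 = 140 m

140


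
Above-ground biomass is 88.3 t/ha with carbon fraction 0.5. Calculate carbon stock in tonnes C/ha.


Formula: Carbon Stock = Biomass * Carbon Fraction
C = 88.3 t/ha * 0.5
C = 44.2 t C/ha

44.2


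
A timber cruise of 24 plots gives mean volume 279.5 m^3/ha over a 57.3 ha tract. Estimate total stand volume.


Formula: Total Volume = Mean Volume per ha * Total Area
Total Volume = 279.5 m^3/ha * 57.3 ha
Total Volume = 16015 m^3

16015


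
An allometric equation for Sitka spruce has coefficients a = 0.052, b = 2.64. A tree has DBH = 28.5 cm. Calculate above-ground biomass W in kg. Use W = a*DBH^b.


Formula: W = a * DBH^b  (allometric power law)
DBH^b = 28.5^2.64 = 6930.9127
W = 0.052 * 6930.9127 = 360.4 kg

360.4


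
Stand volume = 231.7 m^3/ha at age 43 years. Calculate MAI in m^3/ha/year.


Formula: MAI = Total Volume / Stand Age
MAI = 231.7 m^3/ha / 43 years
MAI = 5.39 m^3/ha/year

5.39


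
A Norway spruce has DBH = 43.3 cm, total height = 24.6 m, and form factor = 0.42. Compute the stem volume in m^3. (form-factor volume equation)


Formula: V = pi * (DBH/200)^2 * H * ff
Radius = DBH/200 = 43.3/200 = 0.2165 m
Radius^2 = 0.2165^2 = 0.04687225 m^2
V = pi * 0.04687225 * 24.6 * 0.42
V = 1.521 m^3

1.521


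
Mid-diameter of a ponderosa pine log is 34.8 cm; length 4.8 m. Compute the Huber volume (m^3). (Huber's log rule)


Huber: V = Am * L,  Am = pi*(Dm/200)^2
Am = pi*(34.8/200)^2 = 0.095115 m^2
V = 0.095115*4.8 = 0.4566 m^3

0.4566


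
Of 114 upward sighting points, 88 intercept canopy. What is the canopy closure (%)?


Formula: Canopy closure = covered points / total points * 100
Closure = 88 / 114 * 100
Closure = 0.7719 * 100 = 77.2%

77.2


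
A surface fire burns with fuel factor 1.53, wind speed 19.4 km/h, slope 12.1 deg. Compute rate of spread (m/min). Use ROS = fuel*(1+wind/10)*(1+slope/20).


Formula: ROS = fuel * (1 + wind/10) * (1 + slope/20)
Wind factor = 1 + 19.4/10 = 2.94
Slope factor = 1 + 12.1/20 = 1.605
ROS = 1.53 * 2.94 * 1.605 = 7.22 m/min

7.22


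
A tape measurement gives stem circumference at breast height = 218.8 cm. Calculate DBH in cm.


Formula: DBH = C / pi
DBH = 218.8 / pi
pi = 3.14159...
DBH = 69.6 cm

69.6


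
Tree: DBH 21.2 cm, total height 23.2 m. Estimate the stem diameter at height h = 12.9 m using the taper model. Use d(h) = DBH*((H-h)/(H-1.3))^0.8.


Taper: d(h) = DBH * ((H - h) / (H - 1.3))^0.8
Numerator = H - h = 23.2 - 12.9 = 10.3 m
Denominator = H - 1.3 = 23.2 - 1.3 = 21.9 m
Ratio = 10.3 / 21.9 = 0.47032
d = 21.2 * 0.47032^0.8 = 11.6 cm

11.6


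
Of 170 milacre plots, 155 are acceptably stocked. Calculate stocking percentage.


Formula: Stocking % = stocked plots / total plots * 100
Stocking = 155 / 170 * 100
Stocking = 0.9118 * 100 = 91.2%

91.2


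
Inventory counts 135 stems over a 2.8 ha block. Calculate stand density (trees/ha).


Formula: Stand Density = N_trees / Area_ha
Density = 135 trees / 2.8 ha
Density = 48 trees/ha

48


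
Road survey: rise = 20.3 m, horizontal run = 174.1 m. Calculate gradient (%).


Formula: Gradient = rise / run * 100
Gradient = 20.3 / 174.1 * 100 = 11.7%

11.7


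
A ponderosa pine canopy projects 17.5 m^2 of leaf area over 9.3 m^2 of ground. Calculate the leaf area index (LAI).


Formula: LAI = total leaf area / ground area  (dimensionless)
LAI = 17.5 m^2 / 9.3 m^2
LAI = 1.88

1.88


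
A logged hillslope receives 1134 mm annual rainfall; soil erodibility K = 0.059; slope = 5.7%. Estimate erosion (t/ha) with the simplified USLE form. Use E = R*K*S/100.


Formula: E = R * K * S / 100  (simplified USLE)
R * K = 1134 * 0.059 = 66.906
E = 66.906 * 5.7 / 100 = 3.81 t/ha

3.81


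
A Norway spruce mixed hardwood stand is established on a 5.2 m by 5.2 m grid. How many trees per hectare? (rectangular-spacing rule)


Formula: TPH = 10000 m^2/ha / (spacing_x * spacing_y)
Area per tree = 5.2 m * 5.2 m = 27.04 m^2
TPH = 10000 / 27.04 = 370 trees/ha

370


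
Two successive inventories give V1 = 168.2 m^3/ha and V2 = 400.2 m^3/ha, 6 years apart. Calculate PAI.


Formula: PAI = (V_T2 - V_T1) / (T2 - T1)
Volume increment = 400.2 - 168.2 = 232.0 m^3/ha
PAI = 232.0 / 6 = 38.67 m^3/ha/year

38.67


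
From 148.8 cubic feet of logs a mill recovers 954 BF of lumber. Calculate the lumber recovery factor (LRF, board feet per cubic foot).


Formula: LRF = Lumber Output (BF) / Log Input (ft^3)
LRF = 954 BF / 148.8 ft^3
LRF = 6.41 BF/ft^3

6.41


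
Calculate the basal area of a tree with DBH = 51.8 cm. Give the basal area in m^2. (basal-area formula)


Formula: BA = pi * (DBH/2)^2 / 10000  (cm^2 to m^2)
Radius = DBH/2 = 51.8/2 = 25.9 cm
BA = pi * 25.9^2 / 10000
   = 2107.4118 cm^2 / 10000
   = 0.2107 m^2

0.2107


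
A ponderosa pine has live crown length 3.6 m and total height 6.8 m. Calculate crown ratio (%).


Formula: Crown Ratio = (Crown Length / Total Height) * 100
CR = (3.6 m / 6.8 m) * 100
CR = 0.5294 * 100 = 52.9%

52.9


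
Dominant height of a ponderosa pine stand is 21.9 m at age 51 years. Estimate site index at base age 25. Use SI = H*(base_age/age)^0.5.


Formula: SI = H_dom * (base_age / age)^0.5
Age ratio = 25 / 51 = 0.4902
sqrt(age_ratio) = 0.70014
SI = 21.9 * 0.70014 = 15.3 m

15.3


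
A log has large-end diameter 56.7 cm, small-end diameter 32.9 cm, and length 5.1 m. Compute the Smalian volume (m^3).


Smalian: V = (A1 + A2)/2 * L,  A = pi*(D/200)^2
A1 = pi*(56.7/200)^2 = 0.252497 m^2
A2 = pi*(32.9/200)^2 = 0.085012 m^2
V = (0.252497+0.085012)/2*5.1 = 0.8606 m^3

0.8606


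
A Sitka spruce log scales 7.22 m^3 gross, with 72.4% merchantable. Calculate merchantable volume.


Formula: MV = V_total * (merchantable_pct / 100)
Merchantable fraction = 72.4% / 100 = 0.724
MV = 7.22 m^3 * 0.724 = 5.227 m^3

5.227


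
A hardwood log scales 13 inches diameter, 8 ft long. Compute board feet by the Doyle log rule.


Doyle: BF = (D - 4)^2 * L / 16
Adjusted diameter = 13 - 4 = 9 in
(D-4)^2 = 9^2 = 81
BF = 81 * 8 / 16 = 41 BF

41


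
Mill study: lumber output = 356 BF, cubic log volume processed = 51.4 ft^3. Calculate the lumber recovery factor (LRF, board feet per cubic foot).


Formula: LRF = Lumber Output (BF) / Log Input (ft^3)
LRF = 356 BF / 51.4 ft^3
LRF = 6.93 BF/ft^3

6.93


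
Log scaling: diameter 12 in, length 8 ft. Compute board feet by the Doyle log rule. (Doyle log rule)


Doyle: BF = (D - 4)^2 * L / 16
Adjusted diameter = 12 - 4 = 8 in
(D-4)^2 = 8^2 = 64
BF = 64 * 8 / 16 = 32 BF

32


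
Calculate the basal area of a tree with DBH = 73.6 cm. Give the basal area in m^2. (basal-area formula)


Formula: BA = pi * (DBH/2)^2 / 10000  (cm^2 to m^2)
Radius = DBH/2 = 73.6/2 = 36.8 cm
BA = pi * 36.8^2 / 10000
   = 4254.4704 cm^2 / 10000
   = 0.4254 m^2

0.4254


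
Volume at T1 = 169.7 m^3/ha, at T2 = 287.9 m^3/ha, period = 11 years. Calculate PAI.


Formula: PAI = (V_T2 - V_T1) / (T2 - T1)
Volume increment = 287.9 - 169.7 = 118.2 m^3/ha
PAI = 118.2 / 11 = 10.75 m^3/ha/year

10.75


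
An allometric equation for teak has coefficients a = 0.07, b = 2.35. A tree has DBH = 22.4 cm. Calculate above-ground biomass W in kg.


Formula: W = a * DBH^b  (allometric power law)
DBH^b = 22.4^2.35 = 1489.6452
W = 0.07 * 1489.6452 = 104.3 kg

104.3


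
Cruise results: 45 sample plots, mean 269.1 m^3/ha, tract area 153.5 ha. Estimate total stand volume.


Formula: Total Volume = Mean Volume per ha * Total Area
Total Volume = 269.1 m^3/ha * 153.5 ha
Total Volume = 41307 m^3

41307


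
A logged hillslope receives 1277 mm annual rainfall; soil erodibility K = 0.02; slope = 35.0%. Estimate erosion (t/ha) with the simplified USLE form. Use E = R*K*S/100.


Formula: E = R * K * S / 100  (simplified USLE)
R * K = 1277 * 0.02 = 25.54
E = 25.54 * 35.0 / 100 = 8.94 t/ha

8.94


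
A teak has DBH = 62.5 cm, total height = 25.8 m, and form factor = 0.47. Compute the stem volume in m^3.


Formula: V = pi * (DBH/200)^2 * H * ff
Radius = DBH/200 = 62.5/200 = 0.3125 m
Radius^2 = 0.3125^2 = 0.09765625 m^2
V = pi * 0.09765625 * 25.8 * 0.47
V = 3.72 m^3

3.72


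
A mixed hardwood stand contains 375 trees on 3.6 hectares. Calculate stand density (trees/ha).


Formula: Stand Density = N_trees / Area_ha
Density = 375 trees / 3.6 ha
Density = 104 trees/ha

104
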